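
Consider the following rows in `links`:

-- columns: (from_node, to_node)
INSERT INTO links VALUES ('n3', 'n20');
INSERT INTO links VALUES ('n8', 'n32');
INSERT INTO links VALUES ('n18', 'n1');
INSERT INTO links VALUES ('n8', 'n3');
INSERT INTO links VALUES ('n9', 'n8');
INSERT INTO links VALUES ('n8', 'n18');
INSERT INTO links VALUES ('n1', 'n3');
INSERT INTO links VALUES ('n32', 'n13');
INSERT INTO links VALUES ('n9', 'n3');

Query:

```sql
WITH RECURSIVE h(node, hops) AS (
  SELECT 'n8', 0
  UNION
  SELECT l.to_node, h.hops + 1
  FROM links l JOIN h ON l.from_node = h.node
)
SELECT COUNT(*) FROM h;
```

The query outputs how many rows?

9

Base: (n8, hops=0).
Iteration 1: edges from {n8} -> (n18, hops=1), (n3, hops=1), (n32, hops=1).
Iteration 2: edges from {n18,n3,n32} -> (n1, hops=2), (n13, hops=2), (n20, hops=2).
Iteration 3: edges from {n1,n13,n20} -> (n3, hops=3).
Iteration 4: edges from {n3} -> (n20, hops=4).
Iteration 5: no outgoing edges from {n20}; recursion stops.
Total rows emitted: 9.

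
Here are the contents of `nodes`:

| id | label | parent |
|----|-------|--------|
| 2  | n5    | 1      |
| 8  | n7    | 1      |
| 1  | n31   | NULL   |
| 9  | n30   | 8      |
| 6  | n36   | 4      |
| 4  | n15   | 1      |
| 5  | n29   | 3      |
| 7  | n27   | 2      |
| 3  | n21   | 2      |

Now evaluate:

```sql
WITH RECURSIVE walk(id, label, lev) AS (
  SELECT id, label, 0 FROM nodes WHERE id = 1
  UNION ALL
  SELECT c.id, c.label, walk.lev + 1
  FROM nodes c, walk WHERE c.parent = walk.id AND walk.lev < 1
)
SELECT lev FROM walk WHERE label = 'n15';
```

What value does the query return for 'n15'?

Base: id=1 (n31) at lev 0.
Iteration 1: rows with parent in {1} -> n5 (id 2, lev 1), n15 (id 4, lev 1), n7 (id 8, lev 1).
Iteration 2: lev < 1 fails for all current rows; recursion stops.

1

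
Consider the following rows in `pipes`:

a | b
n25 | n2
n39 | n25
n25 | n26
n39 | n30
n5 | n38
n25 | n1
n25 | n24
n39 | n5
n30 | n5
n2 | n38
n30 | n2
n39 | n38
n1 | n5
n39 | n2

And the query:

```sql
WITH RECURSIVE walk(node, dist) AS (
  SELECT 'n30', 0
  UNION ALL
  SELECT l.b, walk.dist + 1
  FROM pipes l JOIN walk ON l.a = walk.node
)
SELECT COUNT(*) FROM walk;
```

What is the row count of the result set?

5

Base: (n30, dist=0).
Iteration 1: edges from {n30} -> (n2, dist=1), (n5, dist=1).
Iteration 2: edges from {n2,n5} -> (n38, dist=2) x2. [UNION ALL keeps all 2 new rows, including repeats]
Iteration 3: no outgoing edges from {n38}; recursion stops.
Total rows emitted: 5.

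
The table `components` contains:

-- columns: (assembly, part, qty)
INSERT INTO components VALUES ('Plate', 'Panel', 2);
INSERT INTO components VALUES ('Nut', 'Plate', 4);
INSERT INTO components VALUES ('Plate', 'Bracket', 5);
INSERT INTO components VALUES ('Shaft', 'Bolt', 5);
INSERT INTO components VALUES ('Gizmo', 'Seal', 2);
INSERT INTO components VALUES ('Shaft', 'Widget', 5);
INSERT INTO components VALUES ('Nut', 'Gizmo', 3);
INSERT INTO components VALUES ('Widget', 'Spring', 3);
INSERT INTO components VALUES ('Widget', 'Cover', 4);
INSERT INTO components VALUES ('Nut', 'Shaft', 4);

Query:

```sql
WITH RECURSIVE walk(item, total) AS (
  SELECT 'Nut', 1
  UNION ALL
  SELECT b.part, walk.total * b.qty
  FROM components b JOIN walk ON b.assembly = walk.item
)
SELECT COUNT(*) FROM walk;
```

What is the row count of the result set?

Base: (Nut, total=1).
Iteration 1: components of {Nut} -> Gizmo = 1*3 = 3, Plate = 1*4 = 4, Shaft = 1*4 = 4.
Iteration 2: components of {Gizmo,Plate,Shaft} -> Bolt = 4*5 = 20, Bracket = 4*5 = 20, Panel = 4*2 = 8, Seal = 3*2 = 6, Widget = 4*5 = 20.
Iteration 3: components of {Bolt,Bracket,Panel,Seal,Widget} -> Cover = 20*4 = 80, Spring = 20*3 = 60.
Iteration 4: no further components; recursion stops.
Total rows emitted: 11.

11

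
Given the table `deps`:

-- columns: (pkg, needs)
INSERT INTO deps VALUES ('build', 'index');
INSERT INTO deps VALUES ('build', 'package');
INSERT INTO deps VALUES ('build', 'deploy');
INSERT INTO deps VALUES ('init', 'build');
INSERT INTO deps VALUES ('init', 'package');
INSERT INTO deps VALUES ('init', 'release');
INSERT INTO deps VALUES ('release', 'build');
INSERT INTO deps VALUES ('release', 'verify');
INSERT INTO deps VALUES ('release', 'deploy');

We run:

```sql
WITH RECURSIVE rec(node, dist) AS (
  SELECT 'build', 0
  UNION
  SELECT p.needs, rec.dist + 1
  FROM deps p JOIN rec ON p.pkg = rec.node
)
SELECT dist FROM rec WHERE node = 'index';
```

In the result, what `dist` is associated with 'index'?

1

Base: (build, dist=0).
Iteration 1: edges from {build} -> (deploy, dist=1), (index, dist=1), (package, dist=1).
Iteration 2: no outgoing edges from {deploy,index,package}; recursion stops.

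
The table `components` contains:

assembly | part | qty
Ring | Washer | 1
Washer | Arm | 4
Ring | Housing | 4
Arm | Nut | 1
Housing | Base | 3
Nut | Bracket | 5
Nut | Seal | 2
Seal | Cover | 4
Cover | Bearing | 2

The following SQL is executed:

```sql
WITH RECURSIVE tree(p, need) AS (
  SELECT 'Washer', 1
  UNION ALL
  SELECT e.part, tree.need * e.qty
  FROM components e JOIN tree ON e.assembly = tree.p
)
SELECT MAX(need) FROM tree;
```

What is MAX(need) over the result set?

64

Base: (Washer, need=1).
Iteration 1: components of {Washer} -> Arm = 1*4 = 4.
Iteration 2: components of {Arm} -> Nut = 4*1 = 4.
Iteration 3: components of {Nut} -> Bracket = 4*5 = 20, Seal = 4*2 = 8.
Iteration 4: components of {Bracket,Seal} -> Cover = 8*4 = 32.
Iteration 5: components of {Cover} -> Bearing = 32*2 = 64.
Iteration 6: no further components; recursion stops.
need values: 1, 4, 4, 20, 8, 32, 64; the maximum is 64.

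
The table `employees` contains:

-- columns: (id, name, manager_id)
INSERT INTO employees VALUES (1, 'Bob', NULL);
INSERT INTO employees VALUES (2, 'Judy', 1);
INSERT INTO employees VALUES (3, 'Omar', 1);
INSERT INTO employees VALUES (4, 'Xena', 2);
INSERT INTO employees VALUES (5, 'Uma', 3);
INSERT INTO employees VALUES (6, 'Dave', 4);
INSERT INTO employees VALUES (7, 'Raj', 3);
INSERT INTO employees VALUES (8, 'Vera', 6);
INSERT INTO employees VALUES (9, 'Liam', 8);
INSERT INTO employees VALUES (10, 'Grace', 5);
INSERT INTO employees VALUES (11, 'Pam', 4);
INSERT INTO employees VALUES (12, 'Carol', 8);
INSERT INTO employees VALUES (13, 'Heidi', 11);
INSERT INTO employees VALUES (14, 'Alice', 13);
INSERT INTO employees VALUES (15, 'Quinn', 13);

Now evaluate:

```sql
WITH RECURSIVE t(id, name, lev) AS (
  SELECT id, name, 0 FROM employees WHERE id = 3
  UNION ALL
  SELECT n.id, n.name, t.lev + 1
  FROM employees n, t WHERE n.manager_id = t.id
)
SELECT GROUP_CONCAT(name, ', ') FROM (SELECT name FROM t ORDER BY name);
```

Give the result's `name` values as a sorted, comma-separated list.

Base: id=3 (Omar) at lev 0.
Iteration 1: rows with manager_id in {3} -> Uma (id 5, lev 1), Raj (id 7, lev 1).
Iteration 2: rows with manager_id in {5,7} -> Grace (id 10, lev 2).
Iteration 3: no rows with manager_id in {10}; recursion stops.

Grace, Omar, Raj, Uma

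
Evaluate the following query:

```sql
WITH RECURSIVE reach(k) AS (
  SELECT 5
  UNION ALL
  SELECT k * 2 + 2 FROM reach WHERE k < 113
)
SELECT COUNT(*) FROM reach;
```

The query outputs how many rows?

Base: k=5.
Iteration 1: 5 < 113 holds -> k = 5 * 2 + 2 = 12.
Iteration 2: 12 < 113 holds -> k = 12 * 2 + 2 = 26.
Iteration 3: 26 < 113 holds -> k = 26 * 2 + 2 = 54.
Iteration 4: 54 < 113 holds -> k = 54 * 2 + 2 = 110.
Iteration 5: 110 < 113 holds -> k = 110 * 2 + 2 = 222.
Iteration 6: 222 < 113 fails; recursion stops.
Total rows emitted: 6.

6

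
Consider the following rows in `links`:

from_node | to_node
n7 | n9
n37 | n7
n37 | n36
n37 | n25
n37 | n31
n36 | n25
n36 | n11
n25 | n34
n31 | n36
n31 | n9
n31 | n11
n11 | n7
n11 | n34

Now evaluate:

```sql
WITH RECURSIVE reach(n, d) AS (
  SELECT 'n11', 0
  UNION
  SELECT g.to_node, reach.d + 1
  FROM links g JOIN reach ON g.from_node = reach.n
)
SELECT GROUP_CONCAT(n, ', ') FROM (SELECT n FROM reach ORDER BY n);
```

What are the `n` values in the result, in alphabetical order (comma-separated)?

n11, n34, n7, n9

Base: (n11, d=0).
Iteration 1: edges from {n11} -> (n34, d=1), (n7, d=1).
Iteration 2: edges from {n34,n7} -> (n9, d=2).
Iteration 3: no outgoing edges from {n9}; recursion stops.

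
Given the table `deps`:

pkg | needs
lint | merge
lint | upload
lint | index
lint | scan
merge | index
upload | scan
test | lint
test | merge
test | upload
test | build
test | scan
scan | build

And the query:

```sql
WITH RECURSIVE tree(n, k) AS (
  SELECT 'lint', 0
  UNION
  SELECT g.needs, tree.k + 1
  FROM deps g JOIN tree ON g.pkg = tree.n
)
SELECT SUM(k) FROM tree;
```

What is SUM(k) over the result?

13

Base: (lint, k=0).
Iteration 1: edges from {lint} -> (index, k=1), (merge, k=1), (scan, k=1), (upload, k=1).
Iteration 2: edges from {index,merge,scan,upload} -> (build, k=2), (index, k=2), (scan, k=2).
Iteration 3: edges from {build,index,scan} -> (build, k=3).
Iteration 4: no outgoing edges from {build}; recursion stops.
SUM(k) = 0 + 1 + 1 + 1 + 1 + 2 + 2 + 2 + 3 = 13.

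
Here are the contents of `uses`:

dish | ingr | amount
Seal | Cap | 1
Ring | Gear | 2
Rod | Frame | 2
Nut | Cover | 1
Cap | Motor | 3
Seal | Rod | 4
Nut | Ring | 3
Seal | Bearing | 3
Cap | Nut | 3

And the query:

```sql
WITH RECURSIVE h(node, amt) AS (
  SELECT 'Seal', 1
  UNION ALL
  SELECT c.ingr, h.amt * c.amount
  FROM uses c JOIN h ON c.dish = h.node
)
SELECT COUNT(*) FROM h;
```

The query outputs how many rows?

Base: (Seal, amt=1).
Iteration 1: components of {Seal} -> Bearing = 1*3 = 3, Cap = 1*1 = 1, Rod = 1*4 = 4.
Iteration 2: components of {Bearing,Cap,Rod} -> Frame = 4*2 = 8, Motor = 1*3 = 3, Nut = 1*3 = 3.
Iteration 3: components of {Frame,Motor,Nut} -> Cover = 3*1 = 3, Ring = 3*3 = 9.
Iteration 4: components of {Cover,Ring} -> Gear = 9*2 = 18.
Iteration 5: no further components; recursion stops.
Total rows emitted: 10.

10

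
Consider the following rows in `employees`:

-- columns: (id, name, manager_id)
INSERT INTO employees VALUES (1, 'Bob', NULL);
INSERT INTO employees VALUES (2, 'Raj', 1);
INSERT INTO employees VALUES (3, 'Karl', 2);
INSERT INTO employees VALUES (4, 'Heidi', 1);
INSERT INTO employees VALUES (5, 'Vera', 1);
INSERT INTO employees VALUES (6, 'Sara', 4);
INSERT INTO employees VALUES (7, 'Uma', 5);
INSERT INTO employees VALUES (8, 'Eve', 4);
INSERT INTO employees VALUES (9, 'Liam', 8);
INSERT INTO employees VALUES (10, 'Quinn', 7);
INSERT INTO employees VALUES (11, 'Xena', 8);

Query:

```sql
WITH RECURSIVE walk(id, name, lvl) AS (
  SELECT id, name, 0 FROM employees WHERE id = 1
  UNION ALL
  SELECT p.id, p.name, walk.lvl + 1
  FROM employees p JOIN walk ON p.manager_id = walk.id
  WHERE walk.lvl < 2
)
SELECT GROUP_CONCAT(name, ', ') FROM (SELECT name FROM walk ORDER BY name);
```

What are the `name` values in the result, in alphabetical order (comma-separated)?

Base: id=1 (Bob) at lvl 0.
Iteration 1: rows with manager_id in {1} -> Raj (id 2, lvl 1), Heidi (id 4, lvl 1), Vera (id 5, lvl 1).
Iteration 2: rows with manager_id in {2,4,5} -> Karl (id 3, lvl 2), Sara (id 6, lvl 2), Uma (id 7, lvl 2), Eve (id 8, lvl 2).
Iteration 3: lvl < 2 fails for all current rows; recursion stops.

Bob, Eve, Heidi, Karl, Raj, Sara, Uma, Vera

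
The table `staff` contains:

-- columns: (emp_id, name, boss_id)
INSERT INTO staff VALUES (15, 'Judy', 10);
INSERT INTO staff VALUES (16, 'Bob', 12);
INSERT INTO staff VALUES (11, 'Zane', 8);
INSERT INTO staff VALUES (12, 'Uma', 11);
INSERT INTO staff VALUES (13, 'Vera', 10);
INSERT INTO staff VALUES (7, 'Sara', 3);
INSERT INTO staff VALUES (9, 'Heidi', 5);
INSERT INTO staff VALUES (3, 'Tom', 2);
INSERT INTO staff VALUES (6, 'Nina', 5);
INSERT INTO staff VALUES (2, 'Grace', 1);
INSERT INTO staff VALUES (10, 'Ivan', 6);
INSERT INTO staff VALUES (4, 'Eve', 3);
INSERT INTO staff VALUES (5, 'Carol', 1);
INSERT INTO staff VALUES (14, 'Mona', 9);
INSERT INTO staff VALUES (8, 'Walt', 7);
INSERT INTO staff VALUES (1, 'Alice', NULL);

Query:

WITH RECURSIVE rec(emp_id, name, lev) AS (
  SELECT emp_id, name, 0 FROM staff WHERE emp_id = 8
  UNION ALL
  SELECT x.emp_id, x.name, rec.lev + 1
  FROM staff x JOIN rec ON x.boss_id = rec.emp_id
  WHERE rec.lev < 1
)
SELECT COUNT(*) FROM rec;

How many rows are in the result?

2

Base: emp_id=8 (Walt) at lev 0.
Iteration 1: rows with boss_id in {8} -> Zane (id 11, lev 1).
Iteration 2: lev < 1 fails for all current rows; recursion stops.
Total rows emitted: 2.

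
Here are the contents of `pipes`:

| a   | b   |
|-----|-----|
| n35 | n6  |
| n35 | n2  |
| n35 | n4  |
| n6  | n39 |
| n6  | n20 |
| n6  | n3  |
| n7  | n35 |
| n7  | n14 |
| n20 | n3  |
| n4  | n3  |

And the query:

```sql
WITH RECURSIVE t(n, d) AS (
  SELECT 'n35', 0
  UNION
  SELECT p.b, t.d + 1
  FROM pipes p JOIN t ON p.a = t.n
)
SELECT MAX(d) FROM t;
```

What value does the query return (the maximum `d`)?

Base: (n35, d=0).
Iteration 1: edges from {n35} -> (n2, d=1), (n4, d=1), (n6, d=1).
Iteration 2: edges from {n2,n4,n6} -> (n20, d=2), (n3, d=2), (n39, d=2). [UNION drops 1 duplicate row(s)]
Iteration 3: edges from {n20,n3,n39} -> (n3, d=3).
Iteration 4: no outgoing edges from {n3}; recursion stops.
d values: 0, 1, 1, 1, 2, 2, 2, 3; the maximum is 3.

3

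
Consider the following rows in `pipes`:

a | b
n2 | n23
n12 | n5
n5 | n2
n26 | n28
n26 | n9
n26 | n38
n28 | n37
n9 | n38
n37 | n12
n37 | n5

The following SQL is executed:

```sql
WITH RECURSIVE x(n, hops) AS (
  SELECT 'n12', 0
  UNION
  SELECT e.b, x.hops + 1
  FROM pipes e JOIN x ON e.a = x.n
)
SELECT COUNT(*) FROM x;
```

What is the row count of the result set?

4

Base: (n12, hops=0).
Iteration 1: edges from {n12} -> (n5, hops=1).
Iteration 2: edges from {n5} -> (n2, hops=2).
Iteration 3: edges from {n2} -> (n23, hops=3).
Iteration 4: no outgoing edges from {n23}; recursion stops.
Total rows emitted: 4.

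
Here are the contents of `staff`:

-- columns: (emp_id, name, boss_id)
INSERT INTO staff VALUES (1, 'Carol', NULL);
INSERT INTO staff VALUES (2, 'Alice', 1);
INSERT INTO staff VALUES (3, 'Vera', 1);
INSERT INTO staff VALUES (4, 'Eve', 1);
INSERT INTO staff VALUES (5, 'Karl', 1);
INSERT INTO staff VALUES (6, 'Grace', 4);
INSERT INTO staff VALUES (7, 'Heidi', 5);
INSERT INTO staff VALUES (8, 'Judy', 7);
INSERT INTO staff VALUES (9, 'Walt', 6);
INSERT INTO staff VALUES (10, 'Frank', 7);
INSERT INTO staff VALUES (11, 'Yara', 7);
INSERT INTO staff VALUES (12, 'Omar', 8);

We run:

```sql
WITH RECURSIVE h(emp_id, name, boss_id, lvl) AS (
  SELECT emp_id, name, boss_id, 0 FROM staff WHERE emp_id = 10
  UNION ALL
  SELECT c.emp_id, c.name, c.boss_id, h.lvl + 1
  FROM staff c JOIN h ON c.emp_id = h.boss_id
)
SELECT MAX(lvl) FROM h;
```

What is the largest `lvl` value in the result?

Base: emp_id=10 (Frank), boss_id=7, lvl 0.
Iteration 1: join on emp_id=7 -> Heidi (id 7, boss_id=5, lvl 1).
Iteration 2: join on emp_id=5 -> Karl (id 5, boss_id=1, lvl 2).
Iteration 3: join on emp_id=1 -> Carol (id 1, boss_id=NULL, lvl 3).
Iteration 4: boss_id is NULL; no match; recursion stops.
lvl values: 0, 1, 2, 3; the maximum is 3.

3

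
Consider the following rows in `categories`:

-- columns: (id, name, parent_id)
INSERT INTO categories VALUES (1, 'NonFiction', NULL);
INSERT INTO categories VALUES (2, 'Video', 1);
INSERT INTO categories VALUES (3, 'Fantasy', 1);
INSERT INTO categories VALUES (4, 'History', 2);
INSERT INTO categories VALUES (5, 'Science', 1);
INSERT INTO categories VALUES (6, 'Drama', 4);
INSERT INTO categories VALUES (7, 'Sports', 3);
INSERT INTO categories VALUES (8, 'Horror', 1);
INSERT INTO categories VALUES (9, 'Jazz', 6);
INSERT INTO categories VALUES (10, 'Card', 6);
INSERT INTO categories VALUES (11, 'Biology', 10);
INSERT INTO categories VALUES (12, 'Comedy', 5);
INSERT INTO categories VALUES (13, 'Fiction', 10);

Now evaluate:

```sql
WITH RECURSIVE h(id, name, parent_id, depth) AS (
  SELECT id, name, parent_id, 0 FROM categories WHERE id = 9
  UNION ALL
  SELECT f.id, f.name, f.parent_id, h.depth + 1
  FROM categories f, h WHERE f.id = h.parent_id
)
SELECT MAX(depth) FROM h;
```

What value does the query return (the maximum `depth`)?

4

Base: id=9 (Jazz), parent_id=6, depth 0.
Iteration 1: join on id=6 -> Drama (id 6, parent_id=4, depth 1).
Iteration 2: join on id=4 -> History (id 4, parent_id=2, depth 2).
Iteration 3: join on id=2 -> Video (id 2, parent_id=1, depth 3).
Iteration 4: join on id=1 -> NonFiction (id 1, parent_id=NULL, depth 4).
Iteration 5: parent_id is NULL; no match; recursion stops.
depth values: 0, 1, 2, 3, 4; the maximum is 4.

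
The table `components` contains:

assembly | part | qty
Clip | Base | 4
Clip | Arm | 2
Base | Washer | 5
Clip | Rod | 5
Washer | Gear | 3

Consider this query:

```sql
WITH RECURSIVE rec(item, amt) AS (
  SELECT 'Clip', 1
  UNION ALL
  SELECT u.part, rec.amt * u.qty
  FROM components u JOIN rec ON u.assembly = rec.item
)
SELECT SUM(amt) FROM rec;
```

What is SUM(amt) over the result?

Base: (Clip, amt=1).
Iteration 1: components of {Clip} -> Arm = 1*2 = 2, Base = 1*4 = 4, Rod = 1*5 = 5.
Iteration 2: components of {Arm,Base,Rod} -> Washer = 4*5 = 20.
Iteration 3: components of {Washer} -> Gear = 20*3 = 60.
Iteration 4: no further components; recursion stops.
SUM(amt) = 1 + 4 + 2 + 5 + 20 + 60 = 92.

92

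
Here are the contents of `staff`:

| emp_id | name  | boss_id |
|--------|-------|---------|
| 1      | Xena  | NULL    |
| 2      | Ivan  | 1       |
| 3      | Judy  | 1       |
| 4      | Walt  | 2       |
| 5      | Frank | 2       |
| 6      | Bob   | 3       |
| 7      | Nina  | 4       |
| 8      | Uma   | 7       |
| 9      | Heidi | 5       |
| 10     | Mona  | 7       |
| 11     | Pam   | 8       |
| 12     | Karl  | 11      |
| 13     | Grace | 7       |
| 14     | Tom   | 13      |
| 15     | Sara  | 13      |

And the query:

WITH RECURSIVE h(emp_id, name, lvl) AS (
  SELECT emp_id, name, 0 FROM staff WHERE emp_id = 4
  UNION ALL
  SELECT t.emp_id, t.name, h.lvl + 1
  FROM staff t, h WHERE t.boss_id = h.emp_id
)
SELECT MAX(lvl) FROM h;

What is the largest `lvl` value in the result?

4

Base: emp_id=4 (Walt) at lvl 0.
Iteration 1: rows with boss_id in {4} -> Nina (id 7, lvl 1).
Iteration 2: rows with boss_id in {7} -> Uma (id 8, lvl 2), Mona (id 10, lvl 2), Grace (id 13, lvl 2).
Iteration 3: rows with boss_id in {8,10,13} -> Pam (id 11, lvl 3), Tom (id 14, lvl 3), Sara (id 15, lvl 3).
Iteration 4: rows with boss_id in {11,14,15} -> Karl (id 12, lvl 4).
Iteration 5: no rows with boss_id in {12}; recursion stops.
lvl values: 0, 1, 2, 2, 2, 3, 3, 3, 4; the maximum is 4.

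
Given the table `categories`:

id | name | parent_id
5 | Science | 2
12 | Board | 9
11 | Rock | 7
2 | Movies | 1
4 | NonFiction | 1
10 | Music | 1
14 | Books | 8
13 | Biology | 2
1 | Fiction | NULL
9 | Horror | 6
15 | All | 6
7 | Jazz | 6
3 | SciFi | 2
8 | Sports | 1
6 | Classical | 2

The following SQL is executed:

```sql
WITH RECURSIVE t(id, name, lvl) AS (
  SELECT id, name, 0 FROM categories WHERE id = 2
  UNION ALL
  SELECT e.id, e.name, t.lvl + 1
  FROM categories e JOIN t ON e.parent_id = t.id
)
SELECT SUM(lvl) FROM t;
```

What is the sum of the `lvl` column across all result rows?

Base: id=2 (Movies) at lvl 0.
Iteration 1: rows with parent_id in {2} -> SciFi (id 3, lvl 1), Science (id 5, lvl 1), Classical (id 6, lvl 1), Biology (id 13, lvl 1).
Iteration 2: rows with parent_id in {3,5,6,13} -> Jazz (id 7, lvl 2), Horror (id 9, lvl 2), All (id 15, lvl 2).
Iteration 3: rows with parent_id in {7,9,15} -> Rock (id 11, lvl 3), Board (id 12, lvl 3).
Iteration 4: no rows with parent_id in {11,12}; recursion stops.
SUM(lvl) = 0 + 1 + 1 + 1 + 1 + 2 + 2 + 2 + 3 + 3 = 16.

16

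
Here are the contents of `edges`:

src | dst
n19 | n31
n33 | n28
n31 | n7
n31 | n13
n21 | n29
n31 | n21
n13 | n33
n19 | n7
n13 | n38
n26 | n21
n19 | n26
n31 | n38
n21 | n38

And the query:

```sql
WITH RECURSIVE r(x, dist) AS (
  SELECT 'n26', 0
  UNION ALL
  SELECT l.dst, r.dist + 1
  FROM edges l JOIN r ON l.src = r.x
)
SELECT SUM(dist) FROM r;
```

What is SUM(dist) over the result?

5

Base: (n26, dist=0).
Iteration 1: edges from {n26} -> (n21, dist=1).
Iteration 2: edges from {n21} -> (n29, dist=2), (n38, dist=2).
Iteration 3: no outgoing edges from {n29,n38}; recursion stops.
SUM(dist) = 0 + 1 + 2 + 2 = 5.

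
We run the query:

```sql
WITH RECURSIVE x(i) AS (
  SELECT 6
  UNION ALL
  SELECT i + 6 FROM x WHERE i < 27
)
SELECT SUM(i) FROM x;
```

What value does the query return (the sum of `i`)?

Base: i=6.
Iteration 1: 6 < 27 holds -> i = 6 + 6 = 12.
Iteration 2: 12 < 27 holds -> i = 12 + 6 = 18.
Iteration 3: 18 < 27 holds -> i = 18 + 6 = 24.
Iteration 4: 24 < 27 holds -> i = 24 + 6 = 30.
Iteration 5: 30 < 27 fails; recursion stops.
SUM(i) = 6 + 12 + 18 + 24 + 30 = 90.

90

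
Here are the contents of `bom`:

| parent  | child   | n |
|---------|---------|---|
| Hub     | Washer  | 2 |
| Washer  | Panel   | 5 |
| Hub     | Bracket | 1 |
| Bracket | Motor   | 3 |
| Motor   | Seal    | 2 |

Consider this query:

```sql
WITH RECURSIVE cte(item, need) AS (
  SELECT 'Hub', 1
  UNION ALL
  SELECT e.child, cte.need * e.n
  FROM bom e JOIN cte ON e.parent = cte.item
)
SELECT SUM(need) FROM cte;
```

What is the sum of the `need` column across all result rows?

23

Base: (Hub, need=1).
Iteration 1: components of {Hub} -> Bracket = 1*1 = 1, Washer = 1*2 = 2.
Iteration 2: components of {Bracket,Washer} -> Motor = 1*3 = 3, Panel = 2*5 = 10.
Iteration 3: components of {Motor,Panel} -> Seal = 3*2 = 6.
Iteration 4: no further components; recursion stops.
SUM(need) = 1 + 2 + 1 + 10 + 3 + 6 = 23.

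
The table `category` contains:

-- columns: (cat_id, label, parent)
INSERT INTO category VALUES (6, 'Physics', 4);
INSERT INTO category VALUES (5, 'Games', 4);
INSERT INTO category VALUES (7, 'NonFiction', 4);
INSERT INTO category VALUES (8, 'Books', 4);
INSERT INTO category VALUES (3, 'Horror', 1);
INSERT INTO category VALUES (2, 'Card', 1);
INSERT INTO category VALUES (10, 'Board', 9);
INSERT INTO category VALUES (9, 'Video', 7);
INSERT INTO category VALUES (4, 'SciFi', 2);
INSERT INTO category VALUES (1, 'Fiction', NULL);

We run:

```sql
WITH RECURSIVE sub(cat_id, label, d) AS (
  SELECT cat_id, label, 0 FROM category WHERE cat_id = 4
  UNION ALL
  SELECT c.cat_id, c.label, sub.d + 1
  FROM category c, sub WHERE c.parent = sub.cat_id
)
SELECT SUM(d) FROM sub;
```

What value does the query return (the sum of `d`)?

9

Base: cat_id=4 (SciFi) at d 0.
Iteration 1: rows with parent in {4} -> Games (id 5, d 1), Physics (id 6, d 1), NonFiction (id 7, d 1), Books (id 8, d 1).
Iteration 2: rows with parent in {5,6,7,8} -> Video (id 9, d 2).
Iteration 3: rows with parent in {9} -> Board (id 10, d 3).
Iteration 4: no rows with parent in {10}; recursion stops.
SUM(d) = 0 + 1 + 1 + 1 + 1 + 2 + 3 = 9.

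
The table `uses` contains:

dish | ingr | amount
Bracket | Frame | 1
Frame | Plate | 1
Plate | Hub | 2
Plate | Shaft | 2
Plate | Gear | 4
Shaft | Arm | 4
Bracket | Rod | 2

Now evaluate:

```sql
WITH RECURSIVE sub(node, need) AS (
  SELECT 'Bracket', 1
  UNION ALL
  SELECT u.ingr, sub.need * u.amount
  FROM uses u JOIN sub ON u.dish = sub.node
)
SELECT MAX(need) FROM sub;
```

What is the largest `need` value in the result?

8

Base: (Bracket, need=1).
Iteration 1: components of {Bracket} -> Frame = 1*1 = 1, Rod = 1*2 = 2.
Iteration 2: components of {Frame,Rod} -> Plate = 1*1 = 1.
Iteration 3: components of {Plate} -> Gear = 1*4 = 4, Hub = 1*2 = 2, Shaft = 1*2 = 2.
Iteration 4: components of {Gear,Hub,Shaft} -> Arm = 2*4 = 8.
Iteration 5: no further components; recursion stops.
need values: 1, 1, 2, 1, 2, 2, 4, 8; the maximum is 8.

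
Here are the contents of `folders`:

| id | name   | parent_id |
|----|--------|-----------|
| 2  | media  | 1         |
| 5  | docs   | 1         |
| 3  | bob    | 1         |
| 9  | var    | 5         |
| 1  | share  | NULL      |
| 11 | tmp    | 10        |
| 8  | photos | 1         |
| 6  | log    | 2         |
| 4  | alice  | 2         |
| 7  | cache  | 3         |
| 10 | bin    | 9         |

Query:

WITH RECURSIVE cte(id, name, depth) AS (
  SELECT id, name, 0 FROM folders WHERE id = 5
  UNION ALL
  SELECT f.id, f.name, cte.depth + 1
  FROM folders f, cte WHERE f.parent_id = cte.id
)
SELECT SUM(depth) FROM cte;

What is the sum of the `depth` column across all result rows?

Base: id=5 (docs) at depth 0.
Iteration 1: rows with parent_id in {5} -> var (id 9, depth 1).
Iteration 2: rows with parent_id in {9} -> bin (id 10, depth 2).
Iteration 3: rows with parent_id in {10} -> tmp (id 11, depth 3).
Iteration 4: no rows with parent_id in {11}; recursion stops.
SUM(depth) = 0 + 1 + 2 + 3 = 6.

6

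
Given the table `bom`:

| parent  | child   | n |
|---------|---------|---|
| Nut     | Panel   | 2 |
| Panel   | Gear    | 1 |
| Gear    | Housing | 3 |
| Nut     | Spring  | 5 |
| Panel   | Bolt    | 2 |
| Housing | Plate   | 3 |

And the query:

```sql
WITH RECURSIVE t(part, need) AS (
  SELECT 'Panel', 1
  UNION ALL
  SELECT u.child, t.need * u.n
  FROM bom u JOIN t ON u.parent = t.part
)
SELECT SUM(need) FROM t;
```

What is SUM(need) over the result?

16

Base: (Panel, need=1).
Iteration 1: components of {Panel} -> Bolt = 1*2 = 2, Gear = 1*1 = 1.
Iteration 2: components of {Bolt,Gear} -> Housing = 1*3 = 3.
Iteration 3: components of {Housing} -> Plate = 3*3 = 9.
Iteration 4: no further components; recursion stops.
SUM(need) = 1 + 1 + 2 + 3 + 9 = 16.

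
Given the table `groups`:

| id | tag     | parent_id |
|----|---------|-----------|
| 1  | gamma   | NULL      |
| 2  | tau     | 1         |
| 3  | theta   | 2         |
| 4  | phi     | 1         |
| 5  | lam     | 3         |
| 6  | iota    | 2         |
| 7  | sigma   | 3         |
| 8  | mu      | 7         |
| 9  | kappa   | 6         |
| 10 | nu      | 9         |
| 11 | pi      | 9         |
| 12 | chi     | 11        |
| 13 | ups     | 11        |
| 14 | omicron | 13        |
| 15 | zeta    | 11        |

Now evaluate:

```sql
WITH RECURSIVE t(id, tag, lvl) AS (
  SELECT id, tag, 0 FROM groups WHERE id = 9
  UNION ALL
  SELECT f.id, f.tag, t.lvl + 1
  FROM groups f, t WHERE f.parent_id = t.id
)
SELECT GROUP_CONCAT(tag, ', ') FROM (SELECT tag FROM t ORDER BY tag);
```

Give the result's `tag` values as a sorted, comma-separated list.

Base: id=9 (kappa) at lvl 0.
Iteration 1: rows with parent_id in {9} -> nu (id 10, lvl 1), pi (id 11, lvl 1).
Iteration 2: rows with parent_id in {10,11} -> chi (id 12, lvl 2), ups (id 13, lvl 2), zeta (id 15, lvl 2).
Iteration 3: rows with parent_id in {12,13,15} -> omicron (id 14, lvl 3).
Iteration 4: no rows with parent_id in {14}; recursion stops.

chi, kappa, nu, omicron, pi, ups, zeta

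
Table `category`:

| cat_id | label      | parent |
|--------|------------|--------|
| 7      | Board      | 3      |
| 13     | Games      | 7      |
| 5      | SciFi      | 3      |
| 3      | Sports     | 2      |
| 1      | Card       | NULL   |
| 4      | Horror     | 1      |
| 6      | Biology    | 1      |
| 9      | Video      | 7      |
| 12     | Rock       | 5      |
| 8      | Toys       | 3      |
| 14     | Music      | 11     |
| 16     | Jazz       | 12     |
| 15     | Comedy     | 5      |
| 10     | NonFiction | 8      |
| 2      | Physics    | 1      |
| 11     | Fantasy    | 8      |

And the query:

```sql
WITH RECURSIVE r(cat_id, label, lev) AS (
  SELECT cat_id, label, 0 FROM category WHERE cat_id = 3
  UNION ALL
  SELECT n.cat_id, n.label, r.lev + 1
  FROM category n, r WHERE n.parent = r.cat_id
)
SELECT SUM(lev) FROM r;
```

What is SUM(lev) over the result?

21

Base: cat_id=3 (Sports) at lev 0.
Iteration 1: rows with parent in {3} -> SciFi (id 5, lev 1), Board (id 7, lev 1), Toys (id 8, lev 1).
Iteration 2: rows with parent in {5,7,8} -> Video (id 9, lev 2), NonFiction (id 10, lev 2), Fantasy (id 11, lev 2), Rock (id 12, lev 2), Games (id 13, lev 2), Comedy (id 15, lev 2).
Iteration 3: rows with parent in {9,10,11,12,13,15} -> Music (id 14, lev 3), Jazz (id 16, lev 3).
Iteration 4: no rows with parent in {14,16}; recursion stops.
SUM(lev) = 0 + 1 + 1 + 1 + 2 + 2 + 2 + 2 + 2 + 2 + 3 + 3 = 21.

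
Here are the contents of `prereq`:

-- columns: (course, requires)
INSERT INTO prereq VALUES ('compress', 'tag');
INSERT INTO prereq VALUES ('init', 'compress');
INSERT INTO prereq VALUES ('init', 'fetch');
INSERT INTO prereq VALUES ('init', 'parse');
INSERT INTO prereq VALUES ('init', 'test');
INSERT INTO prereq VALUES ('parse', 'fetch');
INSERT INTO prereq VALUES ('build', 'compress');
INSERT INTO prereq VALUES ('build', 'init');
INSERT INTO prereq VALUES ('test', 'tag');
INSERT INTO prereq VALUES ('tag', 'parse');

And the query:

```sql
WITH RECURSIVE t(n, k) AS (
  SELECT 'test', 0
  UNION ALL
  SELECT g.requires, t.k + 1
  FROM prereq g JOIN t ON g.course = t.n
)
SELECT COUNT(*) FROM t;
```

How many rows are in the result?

Base: (test, k=0).
Iteration 1: edges from {test} -> (tag, k=1).
Iteration 2: edges from {tag} -> (parse, k=2).
Iteration 3: edges from {parse} -> (fetch, k=3).
Iteration 4: no outgoing edges from {fetch}; recursion stops.
Total rows emitted: 4.

4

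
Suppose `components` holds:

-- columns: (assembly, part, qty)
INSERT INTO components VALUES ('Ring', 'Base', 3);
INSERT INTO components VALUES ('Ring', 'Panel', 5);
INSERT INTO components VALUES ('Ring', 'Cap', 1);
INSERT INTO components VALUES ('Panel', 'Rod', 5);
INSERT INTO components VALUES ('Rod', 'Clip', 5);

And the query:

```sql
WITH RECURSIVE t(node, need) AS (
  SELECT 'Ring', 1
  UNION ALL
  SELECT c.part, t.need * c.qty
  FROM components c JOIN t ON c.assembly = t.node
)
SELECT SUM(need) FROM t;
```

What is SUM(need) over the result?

Base: (Ring, need=1).
Iteration 1: components of {Ring} -> Base = 1*3 = 3, Cap = 1*1 = 1, Panel = 1*5 = 5.
Iteration 2: components of {Base,Cap,Panel} -> Rod = 5*5 = 25.
Iteration 3: components of {Rod} -> Clip = 25*5 = 125.
Iteration 4: no further components; recursion stops.
SUM(need) = 1 + 3 + 5 + 1 + 25 + 125 = 160.

160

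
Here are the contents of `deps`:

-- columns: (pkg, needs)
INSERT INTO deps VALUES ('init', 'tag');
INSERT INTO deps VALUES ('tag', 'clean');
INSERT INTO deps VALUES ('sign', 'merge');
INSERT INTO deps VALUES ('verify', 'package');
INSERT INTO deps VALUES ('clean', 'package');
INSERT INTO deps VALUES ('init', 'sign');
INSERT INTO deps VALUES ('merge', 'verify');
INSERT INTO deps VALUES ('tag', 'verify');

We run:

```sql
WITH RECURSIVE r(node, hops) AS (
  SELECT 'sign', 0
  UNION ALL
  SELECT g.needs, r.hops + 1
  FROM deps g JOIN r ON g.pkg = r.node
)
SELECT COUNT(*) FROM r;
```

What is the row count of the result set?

Base: (sign, hops=0).
Iteration 1: edges from {sign} -> (merge, hops=1).
Iteration 2: edges from {merge} -> (verify, hops=2).
Iteration 3: edges from {verify} -> (package, hops=3).
Iteration 4: no outgoing edges from {package}; recursion stops.
Total rows emitted: 4.

4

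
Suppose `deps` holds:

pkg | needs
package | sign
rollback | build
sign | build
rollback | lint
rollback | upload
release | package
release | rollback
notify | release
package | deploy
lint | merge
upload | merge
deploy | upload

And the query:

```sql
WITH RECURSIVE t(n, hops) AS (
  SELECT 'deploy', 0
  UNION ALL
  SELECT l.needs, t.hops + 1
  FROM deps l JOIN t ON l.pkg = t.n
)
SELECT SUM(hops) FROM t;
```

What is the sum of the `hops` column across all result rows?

Base: (deploy, hops=0).
Iteration 1: edges from {deploy} -> (upload, hops=1).
Iteration 2: edges from {upload} -> (merge, hops=2).
Iteration 3: no outgoing edges from {merge}; recursion stops.
SUM(hops) = 0 + 1 + 2 = 3.

3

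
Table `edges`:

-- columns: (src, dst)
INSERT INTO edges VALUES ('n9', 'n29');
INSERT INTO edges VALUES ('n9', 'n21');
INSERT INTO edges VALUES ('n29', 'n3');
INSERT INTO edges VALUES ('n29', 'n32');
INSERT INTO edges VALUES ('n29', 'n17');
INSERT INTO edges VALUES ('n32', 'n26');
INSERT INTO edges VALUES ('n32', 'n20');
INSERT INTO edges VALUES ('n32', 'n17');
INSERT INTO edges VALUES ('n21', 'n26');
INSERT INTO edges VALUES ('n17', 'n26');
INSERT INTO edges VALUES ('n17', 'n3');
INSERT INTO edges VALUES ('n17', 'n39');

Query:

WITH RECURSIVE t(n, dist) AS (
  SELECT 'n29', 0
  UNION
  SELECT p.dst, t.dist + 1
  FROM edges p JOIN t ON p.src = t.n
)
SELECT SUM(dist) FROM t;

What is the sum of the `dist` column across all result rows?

Base: (n29, dist=0).
Iteration 1: edges from {n29} -> (n17, dist=1), (n3, dist=1), (n32, dist=1).
Iteration 2: edges from {n17,n3,n32} -> (n17, dist=2), (n20, dist=2), (n26, dist=2), (n3, dist=2), (n39, dist=2). [UNION drops 1 duplicate row(s)]
Iteration 3: edges from {n17,n20,n26,n3,n39} -> (n26, dist=3), (n3, dist=3), (n39, dist=3).
Iteration 4: no outgoing edges from {n26,n3,n39}; recursion stops.
SUM(dist) = 0 + 1 + 1 + 1 + 2 + 2 + 2 + 2 + 2 + 3 + 3 + 3 = 22.

22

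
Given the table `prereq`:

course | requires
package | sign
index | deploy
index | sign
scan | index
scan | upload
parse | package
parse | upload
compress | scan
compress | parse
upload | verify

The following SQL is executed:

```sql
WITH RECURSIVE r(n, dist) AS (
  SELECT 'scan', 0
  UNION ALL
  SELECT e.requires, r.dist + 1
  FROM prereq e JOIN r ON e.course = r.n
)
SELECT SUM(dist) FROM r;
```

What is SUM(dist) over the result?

8

Base: (scan, dist=0).
Iteration 1: edges from {scan} -> (index, dist=1), (upload, dist=1).
Iteration 2: edges from {index,upload} -> (deploy, dist=2), (sign, dist=2), (verify, dist=2).
Iteration 3: no outgoing edges from {deploy,sign,verify}; recursion stops.
SUM(dist) = 0 + 1 + 1 + 2 + 2 + 2 = 8.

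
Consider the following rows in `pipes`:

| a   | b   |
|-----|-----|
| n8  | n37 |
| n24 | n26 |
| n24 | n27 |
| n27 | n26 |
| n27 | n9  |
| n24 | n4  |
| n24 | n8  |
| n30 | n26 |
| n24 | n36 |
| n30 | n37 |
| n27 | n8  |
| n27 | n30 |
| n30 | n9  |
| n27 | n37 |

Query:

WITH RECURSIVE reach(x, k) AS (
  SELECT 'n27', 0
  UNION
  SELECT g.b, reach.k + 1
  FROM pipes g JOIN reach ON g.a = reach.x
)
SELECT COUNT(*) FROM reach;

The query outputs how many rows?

9

Base: (n27, k=0).
Iteration 1: edges from {n27} -> (n26, k=1), (n30, k=1), (n37, k=1), (n8, k=1), (n9, k=1).
Iteration 2: edges from {n26,n30,n37,n8,n9} -> (n26, k=2), (n37, k=2), (n9, k=2). [UNION drops 1 duplicate row(s)]
Iteration 3: no outgoing edges from {n26,n37,n9}; recursion stops.
Total rows emitted: 9.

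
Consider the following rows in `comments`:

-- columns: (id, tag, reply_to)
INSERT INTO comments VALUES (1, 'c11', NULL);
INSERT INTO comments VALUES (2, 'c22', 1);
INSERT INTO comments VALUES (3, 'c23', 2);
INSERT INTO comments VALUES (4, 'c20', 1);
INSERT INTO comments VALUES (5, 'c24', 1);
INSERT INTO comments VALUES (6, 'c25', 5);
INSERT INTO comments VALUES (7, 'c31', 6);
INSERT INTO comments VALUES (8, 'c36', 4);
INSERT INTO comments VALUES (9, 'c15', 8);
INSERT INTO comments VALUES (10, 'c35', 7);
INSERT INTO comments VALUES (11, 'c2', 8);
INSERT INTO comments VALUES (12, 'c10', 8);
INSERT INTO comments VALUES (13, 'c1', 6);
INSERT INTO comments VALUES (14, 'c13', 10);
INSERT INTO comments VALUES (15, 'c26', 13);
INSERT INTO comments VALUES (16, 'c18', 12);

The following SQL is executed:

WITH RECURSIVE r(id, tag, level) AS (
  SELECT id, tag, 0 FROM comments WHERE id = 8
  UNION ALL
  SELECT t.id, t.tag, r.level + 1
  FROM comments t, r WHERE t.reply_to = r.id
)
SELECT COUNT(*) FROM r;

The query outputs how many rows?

5

Base: id=8 (c36) at level 0.
Iteration 1: rows with reply_to in {8} -> c15 (id 9, level 1), c2 (id 11, level 1), c10 (id 12, level 1).
Iteration 2: rows with reply_to in {9,11,12} -> c18 (id 16, level 2).
Iteration 3: no rows with reply_to in {16}; recursion stops.
Total rows emitted: 5.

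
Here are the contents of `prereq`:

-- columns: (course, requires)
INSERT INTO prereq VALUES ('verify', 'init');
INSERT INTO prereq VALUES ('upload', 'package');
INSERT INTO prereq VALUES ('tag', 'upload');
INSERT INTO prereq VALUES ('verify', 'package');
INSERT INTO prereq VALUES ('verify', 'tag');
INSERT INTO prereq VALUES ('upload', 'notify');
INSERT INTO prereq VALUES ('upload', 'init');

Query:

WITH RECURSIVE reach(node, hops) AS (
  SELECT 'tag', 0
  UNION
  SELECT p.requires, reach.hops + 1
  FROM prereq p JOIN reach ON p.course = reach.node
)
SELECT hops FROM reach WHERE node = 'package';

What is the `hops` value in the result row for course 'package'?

2

Base: (tag, hops=0).
Iteration 1: edges from {tag} -> (upload, hops=1).
Iteration 2: edges from {upload} -> (init, hops=2), (notify, hops=2), (package, hops=2).
Iteration 3: no outgoing edges from {init,notify,package}; recursion stops.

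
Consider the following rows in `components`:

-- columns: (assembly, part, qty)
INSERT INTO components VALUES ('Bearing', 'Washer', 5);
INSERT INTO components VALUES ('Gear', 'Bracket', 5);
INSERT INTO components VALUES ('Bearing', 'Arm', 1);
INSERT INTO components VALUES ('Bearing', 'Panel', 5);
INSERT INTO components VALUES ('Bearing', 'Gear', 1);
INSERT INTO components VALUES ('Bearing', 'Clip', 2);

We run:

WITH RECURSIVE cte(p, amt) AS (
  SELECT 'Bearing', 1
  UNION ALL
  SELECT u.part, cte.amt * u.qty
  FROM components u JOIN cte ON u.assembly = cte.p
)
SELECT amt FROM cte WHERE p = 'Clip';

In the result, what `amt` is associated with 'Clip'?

Base: (Bearing, amt=1).
Iteration 1: components of {Bearing} -> Arm = 1*1 = 1, Clip = 1*2 = 2, Gear = 1*1 = 1, Panel = 1*5 = 5, Washer = 1*5 = 5.
Iteration 2: components of {Arm,Clip,Gear,Panel,Washer} -> Bracket = 1*5 = 5.
Iteration 3: no further components; recursion stops.

2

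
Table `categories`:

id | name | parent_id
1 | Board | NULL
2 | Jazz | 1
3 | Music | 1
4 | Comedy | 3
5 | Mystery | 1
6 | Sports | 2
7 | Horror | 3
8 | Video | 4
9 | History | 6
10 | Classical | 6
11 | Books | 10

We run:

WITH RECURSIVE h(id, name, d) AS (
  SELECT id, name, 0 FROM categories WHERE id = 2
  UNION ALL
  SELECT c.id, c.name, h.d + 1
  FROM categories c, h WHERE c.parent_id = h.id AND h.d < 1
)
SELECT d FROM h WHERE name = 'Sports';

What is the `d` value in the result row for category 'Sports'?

Base: id=2 (Jazz) at d 0.
Iteration 1: rows with parent_id in {2} -> Sports (id 6, d 1).
Iteration 2: d < 1 fails for all current rows; recursion stops.

1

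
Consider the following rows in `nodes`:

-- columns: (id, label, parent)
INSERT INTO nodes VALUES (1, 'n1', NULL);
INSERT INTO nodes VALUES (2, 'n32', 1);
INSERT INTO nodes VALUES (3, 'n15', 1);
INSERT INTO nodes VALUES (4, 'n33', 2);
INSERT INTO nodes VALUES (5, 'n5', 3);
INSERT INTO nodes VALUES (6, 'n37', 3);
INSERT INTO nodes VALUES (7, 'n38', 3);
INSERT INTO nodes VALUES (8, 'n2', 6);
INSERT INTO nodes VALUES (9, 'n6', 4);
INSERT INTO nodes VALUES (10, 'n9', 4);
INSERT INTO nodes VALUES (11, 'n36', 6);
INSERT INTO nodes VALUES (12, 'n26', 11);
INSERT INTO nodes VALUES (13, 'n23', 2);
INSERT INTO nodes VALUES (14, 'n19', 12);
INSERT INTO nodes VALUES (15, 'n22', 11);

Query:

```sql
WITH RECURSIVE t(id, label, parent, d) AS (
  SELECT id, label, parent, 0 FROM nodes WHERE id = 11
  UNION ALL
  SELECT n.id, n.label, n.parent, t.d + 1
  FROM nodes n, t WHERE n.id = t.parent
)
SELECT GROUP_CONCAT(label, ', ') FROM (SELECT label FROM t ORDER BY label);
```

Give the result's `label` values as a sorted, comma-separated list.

Base: id=11 (n36), parent=6, d 0.
Iteration 1: join on id=6 -> n37 (id 6, parent=3, d 1).
Iteration 2: join on id=3 -> n15 (id 3, parent=1, d 2).
Iteration 3: join on id=1 -> n1 (id 1, parent=NULL, d 3).
Iteration 4: parent is NULL; no match; recursion stops.

n1, n15, n36, n37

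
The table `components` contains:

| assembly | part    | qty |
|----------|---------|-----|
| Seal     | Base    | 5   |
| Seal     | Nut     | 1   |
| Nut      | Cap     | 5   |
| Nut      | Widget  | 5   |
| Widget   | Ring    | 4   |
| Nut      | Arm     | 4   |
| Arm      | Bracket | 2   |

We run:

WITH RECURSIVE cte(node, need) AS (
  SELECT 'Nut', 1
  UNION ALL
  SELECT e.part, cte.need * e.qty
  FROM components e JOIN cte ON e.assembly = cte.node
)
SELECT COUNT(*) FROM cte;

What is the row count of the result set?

Base: (Nut, need=1).
Iteration 1: components of {Nut} -> Arm = 1*4 = 4, Cap = 1*5 = 5, Widget = 1*5 = 5.
Iteration 2: components of {Arm,Cap,Widget} -> Bracket = 4*2 = 8, Ring = 5*4 = 20.
Iteration 3: no further components; recursion stops.
Total rows emitted: 6.

6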